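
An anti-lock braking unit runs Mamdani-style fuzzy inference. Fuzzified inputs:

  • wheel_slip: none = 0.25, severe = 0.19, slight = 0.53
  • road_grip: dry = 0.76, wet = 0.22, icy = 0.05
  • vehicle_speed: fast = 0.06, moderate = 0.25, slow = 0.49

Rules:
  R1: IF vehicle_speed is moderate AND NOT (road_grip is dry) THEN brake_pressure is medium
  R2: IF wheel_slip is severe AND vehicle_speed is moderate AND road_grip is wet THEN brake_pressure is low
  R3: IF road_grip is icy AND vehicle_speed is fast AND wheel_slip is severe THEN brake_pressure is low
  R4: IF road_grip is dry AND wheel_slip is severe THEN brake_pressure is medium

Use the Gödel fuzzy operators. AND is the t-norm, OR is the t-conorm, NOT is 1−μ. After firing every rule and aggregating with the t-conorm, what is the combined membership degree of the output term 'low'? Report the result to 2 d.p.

R1: moderate=0.25, ¬dry=1−0.76=0.24; AND[min(a, b)] → w = 0.24
R2: severe=0.19, moderate=0.25, wet=0.22; AND[min(a, b)] → w = 0.19
R3: icy=0.05, fast=0.06, severe=0.19; AND[min(a, b)] → w = 0.05
R4: dry=0.76, severe=0.19; AND[min(a, b)] → w = 0.19
Rules with consequent 'low': {R2, R3} → strengths 0.19, 0.05
Aggregate via t-conorm [max(a, b)]: 0.19

0.19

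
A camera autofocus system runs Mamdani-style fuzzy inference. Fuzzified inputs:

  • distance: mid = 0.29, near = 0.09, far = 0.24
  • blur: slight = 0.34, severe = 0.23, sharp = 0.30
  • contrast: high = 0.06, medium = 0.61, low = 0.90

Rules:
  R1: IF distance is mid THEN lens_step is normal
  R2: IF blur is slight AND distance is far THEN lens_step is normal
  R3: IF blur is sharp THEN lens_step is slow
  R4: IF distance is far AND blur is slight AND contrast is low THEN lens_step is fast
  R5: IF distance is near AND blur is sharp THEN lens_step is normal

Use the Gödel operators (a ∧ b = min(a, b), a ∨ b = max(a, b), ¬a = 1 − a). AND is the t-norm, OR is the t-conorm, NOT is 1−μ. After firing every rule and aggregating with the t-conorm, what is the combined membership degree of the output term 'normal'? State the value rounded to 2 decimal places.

R1: mid=0.29 → w = 0.29
R2: slight=0.34, far=0.24; AND[min(a, b)] → w = 0.24
R3: sharp=0.30 → w = 0.30
R4: far=0.24, slight=0.34, low=0.90; AND[min(a, b)] → w = 0.24
R5: near=0.09, sharp=0.30; AND[min(a, b)] → w = 0.09
Rules with consequent 'normal': {R1, R2, R5} → strengths 0.29, 0.24, 0.09
Aggregate via t-conorm [max(a, b)]: 0.29

0.29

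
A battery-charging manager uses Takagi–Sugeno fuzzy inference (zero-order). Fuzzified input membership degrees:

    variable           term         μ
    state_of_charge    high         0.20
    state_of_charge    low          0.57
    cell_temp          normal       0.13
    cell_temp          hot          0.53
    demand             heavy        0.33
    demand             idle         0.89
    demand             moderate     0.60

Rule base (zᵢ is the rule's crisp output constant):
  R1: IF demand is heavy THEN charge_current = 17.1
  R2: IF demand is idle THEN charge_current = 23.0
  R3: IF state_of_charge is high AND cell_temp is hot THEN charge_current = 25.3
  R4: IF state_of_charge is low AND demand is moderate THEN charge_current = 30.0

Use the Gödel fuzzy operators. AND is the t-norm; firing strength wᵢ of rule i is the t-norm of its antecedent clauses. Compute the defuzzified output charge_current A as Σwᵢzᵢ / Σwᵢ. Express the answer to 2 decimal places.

R1 (z=17.1): heavy=0.33 → w = 0.33
R2 (z=23.0): idle=0.89 → w = 0.89
R3 (z=25.3): high=0.20, hot=0.53; AND[min(a, b)] → w = 0.20
R4 (z=30.0): low=0.57, moderate=0.60; AND[min(a, b)] → w = 0.57
Weighted average = (0.33·17.1 + 0.89·23.0 + 0.20·25.3 + 0.57·30.0) / (0.33 + 0.89 + 0.20 + 0.57)
  = 48.2730 / 1.9900 = 24.26

24.26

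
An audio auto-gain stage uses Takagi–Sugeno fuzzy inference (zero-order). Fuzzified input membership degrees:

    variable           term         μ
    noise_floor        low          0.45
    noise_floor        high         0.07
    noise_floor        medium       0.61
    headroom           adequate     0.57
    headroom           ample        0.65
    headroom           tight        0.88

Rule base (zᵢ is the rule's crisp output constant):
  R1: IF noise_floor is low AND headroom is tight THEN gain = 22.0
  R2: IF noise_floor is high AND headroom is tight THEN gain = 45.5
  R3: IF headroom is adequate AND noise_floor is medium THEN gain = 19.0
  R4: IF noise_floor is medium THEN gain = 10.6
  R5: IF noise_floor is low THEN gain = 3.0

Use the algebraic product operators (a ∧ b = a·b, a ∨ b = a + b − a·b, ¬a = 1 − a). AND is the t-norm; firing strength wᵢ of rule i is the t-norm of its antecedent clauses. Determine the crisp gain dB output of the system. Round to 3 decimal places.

13.905

R1 (z=22.0): low=0.45, tight=0.88; AND[a·b] → w = 0.3960
R2 (z=45.5): high=0.07, tight=0.88; AND[a·b] → w = 0.0616
R3 (z=19.0): adequate=0.57, medium=0.61; AND[a·b] → w = 0.3477
R4 (z=10.6): medium=0.61 → w = 0.6100
R5 (z=3.0): low=0.45 → w = 0.4500
Weighted average = (0.3960·22.0 + 0.0616·45.5 + 0.3477·19.0 + 0.6100·10.6 + 0.4500·3.0) / (0.3960 + 0.0616 + 0.3477 + 0.6100 + 0.4500)
  = 25.9371 / 1.8653 = 13.905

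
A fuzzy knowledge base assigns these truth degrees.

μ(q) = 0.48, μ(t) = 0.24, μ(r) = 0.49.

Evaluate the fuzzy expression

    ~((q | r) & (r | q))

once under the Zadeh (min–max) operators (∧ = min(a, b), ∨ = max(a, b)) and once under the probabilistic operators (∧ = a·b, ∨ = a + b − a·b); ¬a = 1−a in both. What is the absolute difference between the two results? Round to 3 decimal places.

Under Zadeh (min–max):
  q | r = max(a, b) on (0.48, 0.49) = 0.49
  r | q = max(a, b) on (0.49, 0.48) = 0.49
  (q | r) & (r | q) = min(a, b) on (0.49, 0.49) = 0.49
  ~((q | r) & (r | q)) = 1 − 0.49 = 0.51
  → value = 0.5100
Under probabilistic:
  q | r = a + b − a·b on (0.4800, 0.4900) = 0.7348
  r | q = a + b − a·b on (0.4900, 0.4800) = 0.7348
  (q | r) & (r | q) = a·b on (0.7348, 0.7348) = 0.5399
  ~((q | r) & (r | q)) = 1 − 0.5399 = 0.4601
  → value = 0.4601
|0.5100 − 0.4601| = 0.050

0.050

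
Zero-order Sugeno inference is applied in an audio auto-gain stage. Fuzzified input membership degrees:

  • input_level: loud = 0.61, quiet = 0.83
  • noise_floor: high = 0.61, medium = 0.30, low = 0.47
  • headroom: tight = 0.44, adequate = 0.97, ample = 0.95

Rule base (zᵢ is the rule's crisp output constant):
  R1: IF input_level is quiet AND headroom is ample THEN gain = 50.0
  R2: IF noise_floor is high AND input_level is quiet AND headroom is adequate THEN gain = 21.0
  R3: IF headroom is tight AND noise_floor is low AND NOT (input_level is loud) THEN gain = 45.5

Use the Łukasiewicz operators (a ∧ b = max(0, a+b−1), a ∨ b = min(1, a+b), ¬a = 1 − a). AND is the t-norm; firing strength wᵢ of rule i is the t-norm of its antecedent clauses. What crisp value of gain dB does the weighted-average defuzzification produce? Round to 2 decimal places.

R1 (z=50.0): quiet=0.83, ample=0.95; AND[max(0, a+b−1)] → w = 0.78
R2 (z=21.0): high=0.61, quiet=0.83, adequate=0.97; AND[max(0, a+b−1)] → w = 0.41
R3 (z=45.5): tight=0.44, low=0.47, ¬loud=1−0.61=0.39; AND[max(0, a+b−1)] → w = 0.00
Weighted average = (0.78·50.0 + 0.41·21.0 + 0.00·45.5) / (0.78 + 0.41 + 0.00)
  = 47.6100 / 1.1900 = 40.01

40.01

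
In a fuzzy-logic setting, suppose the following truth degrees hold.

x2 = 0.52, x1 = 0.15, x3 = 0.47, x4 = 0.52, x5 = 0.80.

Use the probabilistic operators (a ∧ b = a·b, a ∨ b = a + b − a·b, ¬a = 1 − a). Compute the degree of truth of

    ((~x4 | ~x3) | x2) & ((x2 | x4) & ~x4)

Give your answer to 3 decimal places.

~x4 = 1 − 0.5200 = 0.4800
~x3 = 1 − 0.4700 = 0.5300
~x4 | ~x3 = a + b − a·b on (0.4800, 0.5300) = 0.7556
(~x4 | ~x3) | x2 = a + b − a·b on (0.7556, 0.5200) = 0.8827
x2 | x4 = a + b − a·b on (0.5200, 0.5200) = 0.7696
~x4 = 1 − 0.5200 = 0.4800
(x2 | x4) & ~x4 = a·b on (0.7696, 0.4800) = 0.3694
((~x4 | ~x3) | x2) & ((x2 | x4) & ~x4) = a·b on (0.8827, 0.3694) = 0.3261

0.326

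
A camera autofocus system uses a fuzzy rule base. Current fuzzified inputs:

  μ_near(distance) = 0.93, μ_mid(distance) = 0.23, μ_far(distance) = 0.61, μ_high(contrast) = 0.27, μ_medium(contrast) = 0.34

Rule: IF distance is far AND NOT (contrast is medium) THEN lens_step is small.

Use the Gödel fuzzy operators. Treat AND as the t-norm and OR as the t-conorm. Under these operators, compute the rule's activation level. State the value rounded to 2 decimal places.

0.61

firing strength: far=0.61, ¬medium=1−0.34=0.66; AND[min(a, b)] → w = 0.61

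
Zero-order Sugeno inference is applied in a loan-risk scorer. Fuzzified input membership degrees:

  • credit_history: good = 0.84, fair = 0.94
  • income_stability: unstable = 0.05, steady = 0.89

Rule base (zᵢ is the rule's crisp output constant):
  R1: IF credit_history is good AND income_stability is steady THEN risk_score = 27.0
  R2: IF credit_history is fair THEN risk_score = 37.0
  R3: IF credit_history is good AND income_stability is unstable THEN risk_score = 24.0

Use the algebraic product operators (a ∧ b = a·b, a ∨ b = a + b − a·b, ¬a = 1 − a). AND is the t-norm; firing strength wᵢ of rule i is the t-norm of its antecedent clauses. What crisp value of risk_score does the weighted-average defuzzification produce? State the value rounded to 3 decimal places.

R1 (z=27.0): good=0.84, steady=0.89; AND[a·b] → w = 0.7476
R2 (z=37.0): fair=0.94 → w = 0.9400
R3 (z=24.0): good=0.84, unstable=0.05; AND[a·b] → w = 0.0420
Weighted average = (0.7476·27.0 + 0.9400·37.0 + 0.0420·24.0) / (0.7476 + 0.9400 + 0.0420)
  = 55.9732 / 1.7296 = 32.362

32.362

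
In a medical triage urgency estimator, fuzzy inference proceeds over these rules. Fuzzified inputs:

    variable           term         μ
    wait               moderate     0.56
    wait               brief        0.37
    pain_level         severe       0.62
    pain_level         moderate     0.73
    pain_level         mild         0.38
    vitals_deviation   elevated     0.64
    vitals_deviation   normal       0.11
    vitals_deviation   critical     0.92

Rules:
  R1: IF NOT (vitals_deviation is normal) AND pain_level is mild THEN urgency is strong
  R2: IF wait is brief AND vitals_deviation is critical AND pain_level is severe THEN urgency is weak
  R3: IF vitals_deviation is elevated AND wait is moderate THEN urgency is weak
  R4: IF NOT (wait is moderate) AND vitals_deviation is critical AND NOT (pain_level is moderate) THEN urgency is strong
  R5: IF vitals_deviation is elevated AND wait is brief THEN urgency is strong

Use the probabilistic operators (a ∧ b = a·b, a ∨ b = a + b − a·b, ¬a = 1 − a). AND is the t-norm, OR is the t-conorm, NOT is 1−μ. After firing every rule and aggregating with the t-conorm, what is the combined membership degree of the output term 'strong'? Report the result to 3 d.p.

0.550

R1: ¬normal=1−0.11=0.89, mild=0.38; AND[a·b] → w = 0.3382
R2: brief=0.37, critical=0.92, severe=0.62; AND[a·b] → w = 0.2110
R3: elevated=0.64, moderate=0.56; AND[a·b] → w = 0.3584
R4: ¬moderate=1−0.56=0.44, critical=0.92, ¬moderate=1−0.73=0.27; AND[a·b] → w = 0.1093
R5: elevated=0.64, brief=0.37; AND[a·b] → w = 0.2368
Rules with consequent 'strong': {R1, R4, R5} → strengths 0.3382, 0.1093, 0.2368
Aggregate via t-conorm [a + b − a·b]: 0.5501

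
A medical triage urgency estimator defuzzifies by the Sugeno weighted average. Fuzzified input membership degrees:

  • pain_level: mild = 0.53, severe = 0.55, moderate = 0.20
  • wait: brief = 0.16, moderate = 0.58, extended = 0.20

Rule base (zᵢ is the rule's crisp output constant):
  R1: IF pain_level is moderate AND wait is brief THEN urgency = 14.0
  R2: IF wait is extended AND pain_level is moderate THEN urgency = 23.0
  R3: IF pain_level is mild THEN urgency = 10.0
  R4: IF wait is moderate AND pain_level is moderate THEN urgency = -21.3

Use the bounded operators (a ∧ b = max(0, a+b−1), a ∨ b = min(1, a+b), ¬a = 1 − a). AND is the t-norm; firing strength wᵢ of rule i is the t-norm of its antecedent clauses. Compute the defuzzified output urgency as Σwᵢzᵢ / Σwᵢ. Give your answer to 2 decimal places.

R1 (z=14.0): moderate=0.20, brief=0.16; AND[max(0, a+b−1)] → w = 0.00
R2 (z=23.0): extended=0.20, moderate=0.20; AND[max(0, a+b−1)] → w = 0.00
R3 (z=10.0): mild=0.53 → w = 0.53
R4 (z=-21.3): moderate=0.58, moderate=0.20; AND[max(0, a+b−1)] → w = 0.00
Weighted average = (0.00·14.0 + 0.00·23.0 + 0.53·10.0 + 0.00·-21.3) / (0.00 + 0.00 + 0.53 + 0.00)
  = 5.3000 / 0.5300 = 10.00

10.00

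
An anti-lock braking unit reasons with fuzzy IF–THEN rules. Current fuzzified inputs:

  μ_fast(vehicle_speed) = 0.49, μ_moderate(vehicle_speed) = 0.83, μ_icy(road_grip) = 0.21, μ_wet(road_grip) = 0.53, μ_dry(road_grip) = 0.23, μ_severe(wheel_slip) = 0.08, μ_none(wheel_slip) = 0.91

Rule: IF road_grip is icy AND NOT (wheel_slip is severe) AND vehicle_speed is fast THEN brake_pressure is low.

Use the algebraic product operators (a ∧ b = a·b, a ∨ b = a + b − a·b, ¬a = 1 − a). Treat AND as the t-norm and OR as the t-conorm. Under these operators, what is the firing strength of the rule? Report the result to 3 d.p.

0.095

firing strength: icy=0.21, ¬severe=1−0.08=0.92, fast=0.49; AND[a·b] → w = 0.0947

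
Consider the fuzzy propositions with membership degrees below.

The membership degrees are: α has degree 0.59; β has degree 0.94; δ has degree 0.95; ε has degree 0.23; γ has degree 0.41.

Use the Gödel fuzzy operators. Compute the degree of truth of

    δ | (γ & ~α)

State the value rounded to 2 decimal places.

~α = 1 − 0.59 = 0.41
γ & ~α = min(a, b) on (0.41, 0.41) = 0.41
δ | (γ & ~α) = max(a, b) on (0.95, 0.41) = 0.95

0.95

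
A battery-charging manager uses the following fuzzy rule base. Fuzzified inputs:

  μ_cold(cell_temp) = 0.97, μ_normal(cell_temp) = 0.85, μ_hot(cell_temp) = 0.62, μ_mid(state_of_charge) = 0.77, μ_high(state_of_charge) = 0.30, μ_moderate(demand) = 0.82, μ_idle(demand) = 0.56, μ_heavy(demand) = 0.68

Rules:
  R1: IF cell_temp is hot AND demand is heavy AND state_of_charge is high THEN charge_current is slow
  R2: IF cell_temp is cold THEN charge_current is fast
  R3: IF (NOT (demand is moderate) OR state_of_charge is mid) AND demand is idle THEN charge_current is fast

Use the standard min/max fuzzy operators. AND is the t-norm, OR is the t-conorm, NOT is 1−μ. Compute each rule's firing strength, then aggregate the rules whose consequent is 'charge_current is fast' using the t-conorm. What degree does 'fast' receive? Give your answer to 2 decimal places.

0.97

R1: hot=0.62, heavy=0.68, high=0.30; AND[min(a, b)] → w = 0.30
R2: cold=0.97 → w = 0.97
R3: (¬moderate=1−0.82=0.18 OR mid=0.77) = 0.77; AND[min(a, b)] with idle=0.56 → w = 0.56
Rules with consequent 'fast': {R2, R3} → strengths 0.97, 0.56
Aggregate via t-conorm [max(a, b)]: 0.97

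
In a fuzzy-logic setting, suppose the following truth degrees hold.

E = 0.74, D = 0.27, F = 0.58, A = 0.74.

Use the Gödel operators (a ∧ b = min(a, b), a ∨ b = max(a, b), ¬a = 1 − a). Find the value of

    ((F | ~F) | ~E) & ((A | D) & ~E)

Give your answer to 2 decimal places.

0.26

~F = 1 − 0.58 = 0.42
F | ~F = max(a, b) on (0.58, 0.42) = 0.58
~E = 1 − 0.74 = 0.26
(F | ~F) | ~E = max(a, b) on (0.58, 0.26) = 0.58
A | D = max(a, b) on (0.74, 0.27) = 0.74
~E = 1 − 0.74 = 0.26
(A | D) & ~E = min(a, b) on (0.74, 0.26) = 0.26
((F | ~F) | ~E) & ((A | D) & ~E) = min(a, b) on (0.58, 0.26) = 0.26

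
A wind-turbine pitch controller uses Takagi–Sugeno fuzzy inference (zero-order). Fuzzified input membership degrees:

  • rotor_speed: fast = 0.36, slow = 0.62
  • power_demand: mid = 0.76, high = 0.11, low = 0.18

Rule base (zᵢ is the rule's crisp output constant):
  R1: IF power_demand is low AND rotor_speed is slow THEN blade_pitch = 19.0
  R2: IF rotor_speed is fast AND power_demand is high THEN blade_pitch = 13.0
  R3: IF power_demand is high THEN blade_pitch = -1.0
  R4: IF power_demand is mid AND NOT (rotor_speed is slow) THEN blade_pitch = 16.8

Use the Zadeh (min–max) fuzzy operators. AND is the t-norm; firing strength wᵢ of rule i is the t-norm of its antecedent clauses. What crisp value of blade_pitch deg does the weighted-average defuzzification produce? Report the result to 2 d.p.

14.26

R1 (z=19.0): low=0.18, slow=0.62; AND[min(a, b)] → w = 0.18
R2 (z=13.0): fast=0.36, high=0.11; AND[min(a, b)] → w = 0.11
R3 (z=-1.0): high=0.11 → w = 0.11
R4 (z=16.8): mid=0.76, ¬slow=1−0.62=0.38; AND[min(a, b)] → w = 0.38
Weighted average = (0.18·19.0 + 0.11·13.0 + 0.11·-1.0 + 0.38·16.8) / (0.18 + 0.11 + 0.11 + 0.38)
  = 11.1240 / 0.7800 = 14.26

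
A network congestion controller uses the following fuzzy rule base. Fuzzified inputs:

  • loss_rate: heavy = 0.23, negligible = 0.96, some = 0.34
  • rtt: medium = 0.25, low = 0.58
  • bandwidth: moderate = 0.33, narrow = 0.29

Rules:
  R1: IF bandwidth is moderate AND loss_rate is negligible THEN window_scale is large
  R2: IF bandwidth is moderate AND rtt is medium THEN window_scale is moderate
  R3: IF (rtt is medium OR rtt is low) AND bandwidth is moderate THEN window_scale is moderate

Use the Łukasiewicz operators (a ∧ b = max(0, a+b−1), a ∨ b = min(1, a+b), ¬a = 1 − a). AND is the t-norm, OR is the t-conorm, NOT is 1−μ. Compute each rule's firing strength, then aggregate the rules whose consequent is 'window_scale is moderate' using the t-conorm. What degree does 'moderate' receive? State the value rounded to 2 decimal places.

R1: moderate=0.33, negligible=0.96; AND[max(0, a+b−1)] → w = 0.29
R2: moderate=0.33, medium=0.25; AND[max(0, a+b−1)] → w = 0.00
R3: (medium=0.25 OR low=0.58) = 0.83; AND[max(0, a+b−1)] with moderate=0.33 → w = 0.16
Rules with consequent 'moderate': {R2, R3} → strengths 0.00, 0.16
Aggregate via t-conorm [min(1, a+b)]: 0.16

0.16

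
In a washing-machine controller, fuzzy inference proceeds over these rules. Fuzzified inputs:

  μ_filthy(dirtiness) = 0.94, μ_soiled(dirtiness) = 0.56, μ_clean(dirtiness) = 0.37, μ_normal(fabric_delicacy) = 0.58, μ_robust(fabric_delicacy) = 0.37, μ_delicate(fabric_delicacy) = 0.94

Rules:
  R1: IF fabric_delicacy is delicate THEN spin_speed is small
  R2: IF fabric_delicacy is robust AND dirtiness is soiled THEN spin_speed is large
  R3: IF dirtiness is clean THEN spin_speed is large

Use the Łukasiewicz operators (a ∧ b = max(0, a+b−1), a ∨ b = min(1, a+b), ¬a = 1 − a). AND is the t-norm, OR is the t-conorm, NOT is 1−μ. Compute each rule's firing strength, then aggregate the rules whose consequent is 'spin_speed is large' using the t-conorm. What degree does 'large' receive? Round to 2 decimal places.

R1: delicate=0.94 → w = 0.94
R2: robust=0.37, soiled=0.56; AND[max(0, a+b−1)] → w = 0.00
R3: clean=0.37 → w = 0.37
Rules with consequent 'large': {R2, R3} → strengths 0.00, 0.37
Aggregate via t-conorm [min(1, a+b)]: 0.37

0.37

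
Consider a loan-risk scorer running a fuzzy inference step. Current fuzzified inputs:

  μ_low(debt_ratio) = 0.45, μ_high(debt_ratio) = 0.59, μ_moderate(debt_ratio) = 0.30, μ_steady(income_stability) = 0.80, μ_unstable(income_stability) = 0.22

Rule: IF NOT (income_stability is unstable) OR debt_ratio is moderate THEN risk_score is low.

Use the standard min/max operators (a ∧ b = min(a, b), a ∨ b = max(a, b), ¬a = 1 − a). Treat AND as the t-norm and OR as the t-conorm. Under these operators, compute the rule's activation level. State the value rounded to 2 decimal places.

firing strength: ¬unstable=1−0.22=0.78, moderate=0.30; OR[max(a, b)] → w = 0.78

0.78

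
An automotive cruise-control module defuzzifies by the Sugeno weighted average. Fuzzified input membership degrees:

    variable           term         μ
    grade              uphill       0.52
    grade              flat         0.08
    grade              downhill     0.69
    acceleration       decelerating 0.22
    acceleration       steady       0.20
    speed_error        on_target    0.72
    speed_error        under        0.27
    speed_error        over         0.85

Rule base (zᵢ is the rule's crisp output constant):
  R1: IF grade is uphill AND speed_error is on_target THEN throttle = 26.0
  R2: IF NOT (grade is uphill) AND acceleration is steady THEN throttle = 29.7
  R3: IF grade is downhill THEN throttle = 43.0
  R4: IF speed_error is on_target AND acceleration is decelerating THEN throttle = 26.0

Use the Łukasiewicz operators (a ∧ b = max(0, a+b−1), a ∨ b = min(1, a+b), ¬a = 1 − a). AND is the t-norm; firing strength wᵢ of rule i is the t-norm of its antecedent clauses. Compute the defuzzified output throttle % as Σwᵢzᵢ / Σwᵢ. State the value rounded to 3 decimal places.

38.613

R1 (z=26.0): uphill=0.52, on_target=0.72; AND[max(0, a+b−1)] → w = 0.24
R2 (z=29.7): ¬uphill=1−0.52=0.48, steady=0.20; AND[max(0, a+b−1)] → w = 0.00
R3 (z=43.0): downhill=0.69 → w = 0.69
R4 (z=26.0): on_target=0.72, decelerating=0.22; AND[max(0, a+b−1)] → w = 0.00
Weighted average = (0.24·26.0 + 0.00·29.7 + 0.69·43.0 + 0.00·26.0) / (0.24 + 0.00 + 0.69 + 0.00)
  = 35.9100 / 0.9300 = 38.613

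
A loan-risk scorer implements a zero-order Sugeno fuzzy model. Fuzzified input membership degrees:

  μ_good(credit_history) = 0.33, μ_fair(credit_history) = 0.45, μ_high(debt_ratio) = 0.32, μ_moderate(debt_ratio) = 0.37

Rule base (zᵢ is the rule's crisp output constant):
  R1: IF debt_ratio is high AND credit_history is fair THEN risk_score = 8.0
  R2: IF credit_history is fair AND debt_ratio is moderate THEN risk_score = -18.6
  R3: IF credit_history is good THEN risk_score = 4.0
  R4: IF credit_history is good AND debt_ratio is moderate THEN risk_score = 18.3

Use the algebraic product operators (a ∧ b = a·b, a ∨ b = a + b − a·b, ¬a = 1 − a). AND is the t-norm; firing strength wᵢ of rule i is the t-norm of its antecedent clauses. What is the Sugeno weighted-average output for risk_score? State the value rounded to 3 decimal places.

R1 (z=8.0): high=0.32, fair=0.45; AND[a·b] → w = 0.1440
R2 (z=-18.6): fair=0.45, moderate=0.37; AND[a·b] → w = 0.1665
R3 (z=4.0): good=0.33 → w = 0.3300
R4 (z=18.3): good=0.33, moderate=0.37; AND[a·b] → w = 0.1221
Weighted average = (0.1440·8.0 + 0.1665·-18.6 + 0.3300·4.0 + 0.1221·18.3) / (0.1440 + 0.1665 + 0.3300 + 0.1221)
  = 1.6095 / 0.7626 = 2.111

2.111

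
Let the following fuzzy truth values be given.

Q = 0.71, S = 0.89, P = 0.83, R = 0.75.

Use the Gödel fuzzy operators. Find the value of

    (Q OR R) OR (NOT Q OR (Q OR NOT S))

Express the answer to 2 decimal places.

0.75

Q OR R = max(a, b) on (0.71, 0.75) = 0.75
NOT Q = 1 − 0.71 = 0.29
NOT S = 1 − 0.89 = 0.11
Q OR NOT S = max(a, b) on (0.71, 0.11) = 0.71
NOT Q OR (Q OR NOT S) = max(a, b) on (0.29, 0.71) = 0.71
(Q OR R) OR (NOT Q OR (Q OR NOT S)) = max(a, b) on (0.75, 0.71) = 0.75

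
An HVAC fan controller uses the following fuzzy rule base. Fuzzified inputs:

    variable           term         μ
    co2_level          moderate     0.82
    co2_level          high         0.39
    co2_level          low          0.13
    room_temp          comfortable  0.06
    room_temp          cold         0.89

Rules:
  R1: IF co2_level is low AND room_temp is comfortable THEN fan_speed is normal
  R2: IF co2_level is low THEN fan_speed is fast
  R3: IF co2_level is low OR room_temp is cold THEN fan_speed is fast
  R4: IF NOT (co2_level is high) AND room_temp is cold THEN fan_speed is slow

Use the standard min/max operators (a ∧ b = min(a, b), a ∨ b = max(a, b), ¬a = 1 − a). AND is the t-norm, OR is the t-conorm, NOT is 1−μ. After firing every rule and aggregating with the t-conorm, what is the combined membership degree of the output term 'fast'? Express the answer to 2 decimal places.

R1: low=0.13, comfortable=0.06; AND[min(a, b)] → w = 0.06
R2: low=0.13 → w = 0.13
R3: low=0.13, cold=0.89; OR[max(a, b)] → w = 0.89
R4: ¬high=1−0.39=0.61, cold=0.89; AND[min(a, b)] → w = 0.61
Rules with consequent 'fast': {R2, R3} → strengths 0.13, 0.89
Aggregate via t-conorm [max(a, b)]: 0.89

0.89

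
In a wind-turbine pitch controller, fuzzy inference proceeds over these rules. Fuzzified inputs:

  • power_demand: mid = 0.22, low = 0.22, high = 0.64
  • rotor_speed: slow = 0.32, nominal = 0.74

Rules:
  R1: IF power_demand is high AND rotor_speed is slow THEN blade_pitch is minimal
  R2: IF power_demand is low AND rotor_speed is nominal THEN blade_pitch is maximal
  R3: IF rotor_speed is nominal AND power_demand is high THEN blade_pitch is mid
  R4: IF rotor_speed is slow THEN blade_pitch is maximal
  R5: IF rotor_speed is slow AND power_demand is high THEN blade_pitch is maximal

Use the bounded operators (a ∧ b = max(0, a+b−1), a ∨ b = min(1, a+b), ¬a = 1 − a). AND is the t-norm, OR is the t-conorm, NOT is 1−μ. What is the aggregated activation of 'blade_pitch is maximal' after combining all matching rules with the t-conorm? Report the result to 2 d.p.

0.32

R1: high=0.64, slow=0.32; AND[max(0, a+b−1)] → w = 0.00
R2: low=0.22, nominal=0.74; AND[max(0, a+b−1)] → w = 0.00
R3: nominal=0.74, high=0.64; AND[max(0, a+b−1)] → w = 0.38
R4: slow=0.32 → w = 0.32
R5: slow=0.32, high=0.64; AND[max(0, a+b−1)] → w = 0.00
Rules with consequent 'maximal': {R2, R4, R5} → strengths 0.00, 0.32, 0.00
Aggregate via t-conorm [min(1, a+b)]: 0.32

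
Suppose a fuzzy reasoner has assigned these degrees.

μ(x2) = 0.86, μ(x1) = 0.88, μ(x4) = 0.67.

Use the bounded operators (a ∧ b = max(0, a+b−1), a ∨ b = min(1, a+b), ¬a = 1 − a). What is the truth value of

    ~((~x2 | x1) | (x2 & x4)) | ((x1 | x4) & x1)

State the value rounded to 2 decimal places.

0.88

~x2 = 1 − 0.86 = 0.14
~x2 | x1 = min(1, a+b) on (0.14, 0.88) = 1.00
x2 & x4 = max(0, a+b−1) on (0.86, 0.67) = 0.53
(~x2 | x1) | (x2 & x4) = min(1, a+b) on (1.00, 0.53) = 1.00
~((~x2 | x1) | (x2 & x4)) = 1 − 1.00 = 0.00
x1 | x4 = min(1, a+b) on (0.88, 0.67) = 1.00
(x1 | x4) & x1 = max(0, a+b−1) on (1.00, 0.88) = 0.88
~((~x2 | x1) | (x2 & x4)) | ((x1 | x4) & x1) = min(1, a+b) on (0.00, 0.88) = 0.88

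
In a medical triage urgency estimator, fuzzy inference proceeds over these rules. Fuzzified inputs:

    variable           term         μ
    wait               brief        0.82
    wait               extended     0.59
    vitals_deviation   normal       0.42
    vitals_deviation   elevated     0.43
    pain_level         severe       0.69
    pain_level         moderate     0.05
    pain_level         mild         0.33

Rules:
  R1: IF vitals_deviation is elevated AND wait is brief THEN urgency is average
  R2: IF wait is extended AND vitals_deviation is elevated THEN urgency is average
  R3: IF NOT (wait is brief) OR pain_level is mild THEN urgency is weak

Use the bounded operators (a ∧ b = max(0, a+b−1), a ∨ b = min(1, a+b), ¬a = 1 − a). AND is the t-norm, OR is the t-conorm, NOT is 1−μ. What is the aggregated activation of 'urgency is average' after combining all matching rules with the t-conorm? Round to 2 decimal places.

R1: elevated=0.43, brief=0.82; AND[max(0, a+b−1)] → w = 0.25
R2: extended=0.59, elevated=0.43; AND[max(0, a+b−1)] → w = 0.02
R3: ¬brief=1−0.82=0.18, mild=0.33; OR[min(1, a+b)] → w = 0.51
Rules with consequent 'average': {R1, R2} → strengths 0.25, 0.02
Aggregate via t-conorm [min(1, a+b)]: 0.27

0.27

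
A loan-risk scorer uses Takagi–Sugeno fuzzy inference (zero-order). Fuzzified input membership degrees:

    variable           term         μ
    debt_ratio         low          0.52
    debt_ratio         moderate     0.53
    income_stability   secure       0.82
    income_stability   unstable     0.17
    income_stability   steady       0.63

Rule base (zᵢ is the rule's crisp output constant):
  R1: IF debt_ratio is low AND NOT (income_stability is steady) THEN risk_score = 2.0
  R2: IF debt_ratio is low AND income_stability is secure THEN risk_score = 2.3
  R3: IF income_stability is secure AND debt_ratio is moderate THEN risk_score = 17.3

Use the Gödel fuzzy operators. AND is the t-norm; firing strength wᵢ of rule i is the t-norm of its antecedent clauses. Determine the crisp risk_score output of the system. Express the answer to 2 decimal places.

7.82

R1 (z=2.0): low=0.52, ¬steady=1−0.63=0.37; AND[min(a, b)] → w = 0.37
R2 (z=2.3): low=0.52, secure=0.82; AND[min(a, b)] → w = 0.52
R3 (z=17.3): secure=0.82, moderate=0.53; AND[min(a, b)] → w = 0.53
Weighted average = (0.37·2.0 + 0.52·2.3 + 0.53·17.3) / (0.37 + 0.52 + 0.53)
  = 11.1050 / 1.4200 = 7.82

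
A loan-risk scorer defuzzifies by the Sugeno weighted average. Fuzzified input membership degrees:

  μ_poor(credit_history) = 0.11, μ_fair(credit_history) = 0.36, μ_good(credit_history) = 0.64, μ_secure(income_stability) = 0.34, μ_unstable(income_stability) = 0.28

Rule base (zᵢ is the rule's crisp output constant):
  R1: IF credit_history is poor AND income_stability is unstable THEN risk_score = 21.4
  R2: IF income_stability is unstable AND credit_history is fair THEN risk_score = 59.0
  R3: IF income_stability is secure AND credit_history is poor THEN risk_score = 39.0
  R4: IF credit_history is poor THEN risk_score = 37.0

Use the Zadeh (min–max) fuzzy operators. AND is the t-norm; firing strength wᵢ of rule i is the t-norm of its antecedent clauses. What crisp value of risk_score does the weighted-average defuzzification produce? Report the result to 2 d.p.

R1 (z=21.4): poor=0.11, unstable=0.28; AND[min(a, b)] → w = 0.11
R2 (z=59.0): unstable=0.28, fair=0.36; AND[min(a, b)] → w = 0.28
R3 (z=39.0): secure=0.34, poor=0.11; AND[min(a, b)] → w = 0.11
R4 (z=37.0): poor=0.11 → w = 0.11
Weighted average = (0.11·21.4 + 0.28·59.0 + 0.11·39.0 + 0.11·37.0) / (0.11 + 0.28 + 0.11 + 0.11)
  = 27.2340 / 0.6100 = 44.65

44.65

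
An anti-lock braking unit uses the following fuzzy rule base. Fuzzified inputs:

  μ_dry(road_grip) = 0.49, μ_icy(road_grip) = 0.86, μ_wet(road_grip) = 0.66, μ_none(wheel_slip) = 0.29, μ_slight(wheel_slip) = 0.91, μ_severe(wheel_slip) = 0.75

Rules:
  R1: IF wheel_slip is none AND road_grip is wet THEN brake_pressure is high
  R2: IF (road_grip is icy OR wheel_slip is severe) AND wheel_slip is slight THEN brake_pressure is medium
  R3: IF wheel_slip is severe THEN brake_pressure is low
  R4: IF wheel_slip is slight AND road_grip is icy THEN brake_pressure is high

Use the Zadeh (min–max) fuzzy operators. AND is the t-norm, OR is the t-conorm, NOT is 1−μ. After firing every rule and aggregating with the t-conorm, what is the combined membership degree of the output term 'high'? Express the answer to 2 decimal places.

0.86

R1: none=0.29, wet=0.66; AND[min(a, b)] → w = 0.29
R2: (icy=0.86 OR severe=0.75) = 0.86; AND[min(a, b)] with slight=0.91 → w = 0.86
R3: severe=0.75 → w = 0.75
R4: slight=0.91, icy=0.86; AND[min(a, b)] → w = 0.86
Rules with consequent 'high': {R1, R4} → strengths 0.29, 0.86
Aggregate via t-conorm [max(a, b)]: 0.86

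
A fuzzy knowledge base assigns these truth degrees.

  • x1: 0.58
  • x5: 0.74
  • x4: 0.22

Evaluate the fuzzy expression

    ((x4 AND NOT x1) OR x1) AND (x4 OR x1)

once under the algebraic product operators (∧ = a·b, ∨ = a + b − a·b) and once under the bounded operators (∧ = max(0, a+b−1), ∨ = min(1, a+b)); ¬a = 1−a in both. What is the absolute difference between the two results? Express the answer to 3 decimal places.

Under algebraic product:
  NOT x1 = 1 − 0.5800 = 0.4200
  x4 AND NOT x1 = a·b on (0.2200, 0.4200) = 0.0924
  (x4 AND NOT x1) OR x1 = a + b − a·b on (0.0924, 0.5800) = 0.6188
  x4 OR x1 = a + b − a·b on (0.2200, 0.5800) = 0.6724
  ((x4 AND NOT x1) OR x1) AND (x4 OR x1) = a·b on (0.6188, 0.6724) = 0.4161
  → value = 0.4161
Under bounded:
  NOT x1 = 1 − 0.58 = 0.42
  x4 AND NOT x1 = max(0, a+b−1) on (0.22, 0.42) = 0.00
  (x4 AND NOT x1) OR x1 = min(1, a+b) on (0.00, 0.58) = 0.58
  x4 OR x1 = min(1, a+b) on (0.22, 0.58) = 0.80
  ((x4 AND NOT x1) OR x1) AND (x4 OR x1) = max(0, a+b−1) on (0.58, 0.80) = 0.38
  → value = 0.3800
|0.4161 − 0.3800| = 0.036

0.036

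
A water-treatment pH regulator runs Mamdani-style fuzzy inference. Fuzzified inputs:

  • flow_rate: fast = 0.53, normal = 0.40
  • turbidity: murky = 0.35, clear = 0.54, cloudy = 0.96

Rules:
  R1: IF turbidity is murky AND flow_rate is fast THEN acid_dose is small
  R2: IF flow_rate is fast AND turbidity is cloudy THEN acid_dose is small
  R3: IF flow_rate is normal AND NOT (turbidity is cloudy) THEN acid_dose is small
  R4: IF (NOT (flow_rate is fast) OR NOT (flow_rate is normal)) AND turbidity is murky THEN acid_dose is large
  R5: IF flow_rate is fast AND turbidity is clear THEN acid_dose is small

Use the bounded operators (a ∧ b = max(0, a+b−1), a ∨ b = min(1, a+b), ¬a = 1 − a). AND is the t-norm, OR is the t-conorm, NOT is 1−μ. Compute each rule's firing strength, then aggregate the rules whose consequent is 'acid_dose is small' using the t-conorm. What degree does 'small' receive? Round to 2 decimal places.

0.56

R1: murky=0.35, fast=0.53; AND[max(0, a+b−1)] → w = 0.00
R2: fast=0.53, cloudy=0.96; AND[max(0, a+b−1)] → w = 0.49
R3: normal=0.40, ¬cloudy=1−0.96=0.04; AND[max(0, a+b−1)] → w = 0.00
R4: (¬fast=1−0.53=0.47 OR ¬normal=1−0.40=0.60) = 1.00; AND[max(0, a+b−1)] with murky=0.35 → w = 0.35
R5: fast=0.53, clear=0.54; AND[max(0, a+b−1)] → w = 0.07
Rules with consequent 'small': {R1, R2, R3, R5} → strengths 0.00, 0.49, 0.00, 0.07
Aggregate via t-conorm [min(1, a+b)]: 0.56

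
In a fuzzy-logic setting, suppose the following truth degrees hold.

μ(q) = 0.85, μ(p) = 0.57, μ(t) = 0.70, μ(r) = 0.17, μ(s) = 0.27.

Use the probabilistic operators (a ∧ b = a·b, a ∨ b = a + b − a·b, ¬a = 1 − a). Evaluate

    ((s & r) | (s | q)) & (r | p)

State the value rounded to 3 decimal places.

s & r = a·b on (0.2700, 0.1700) = 0.0459
s | q = a + b − a·b on (0.2700, 0.8500) = 0.8905
(s & r) | (s | q) = a + b − a·b on (0.0459, 0.8905) = 0.8955
r | p = a + b − a·b on (0.1700, 0.5700) = 0.6431
((s & r) | (s | q)) & (r | p) = a·b on (0.8955, 0.6431) = 0.5759

0.576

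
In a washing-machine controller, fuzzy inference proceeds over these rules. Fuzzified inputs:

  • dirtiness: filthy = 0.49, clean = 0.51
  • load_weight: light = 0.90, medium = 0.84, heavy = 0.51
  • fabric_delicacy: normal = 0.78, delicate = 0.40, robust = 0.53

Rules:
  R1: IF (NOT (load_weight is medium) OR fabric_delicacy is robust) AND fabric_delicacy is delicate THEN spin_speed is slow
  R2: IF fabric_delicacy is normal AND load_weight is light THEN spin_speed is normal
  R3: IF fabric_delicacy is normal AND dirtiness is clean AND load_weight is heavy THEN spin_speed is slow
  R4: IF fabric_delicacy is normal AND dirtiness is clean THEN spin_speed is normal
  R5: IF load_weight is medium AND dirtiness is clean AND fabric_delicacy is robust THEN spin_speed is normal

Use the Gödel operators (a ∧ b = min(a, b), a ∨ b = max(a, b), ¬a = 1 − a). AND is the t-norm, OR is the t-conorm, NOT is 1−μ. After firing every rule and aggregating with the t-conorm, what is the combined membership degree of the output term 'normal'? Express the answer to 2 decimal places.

0.78

R1: (¬medium=1−0.84=0.16 OR robust=0.53) = 0.53; AND[min(a, b)] with delicate=0.40 → w = 0.40
R2: normal=0.78, light=0.90; AND[min(a, b)] → w = 0.78
R3: normal=0.78, clean=0.51, heavy=0.51; AND[min(a, b)] → w = 0.51
R4: normal=0.78, clean=0.51; AND[min(a, b)] → w = 0.51
R5: medium=0.84, clean=0.51, robust=0.53; AND[min(a, b)] → w = 0.51
Rules with consequent 'normal': {R2, R4, R5} → strengths 0.78, 0.51, 0.51
Aggregate via t-conorm [max(a, b)]: 0.78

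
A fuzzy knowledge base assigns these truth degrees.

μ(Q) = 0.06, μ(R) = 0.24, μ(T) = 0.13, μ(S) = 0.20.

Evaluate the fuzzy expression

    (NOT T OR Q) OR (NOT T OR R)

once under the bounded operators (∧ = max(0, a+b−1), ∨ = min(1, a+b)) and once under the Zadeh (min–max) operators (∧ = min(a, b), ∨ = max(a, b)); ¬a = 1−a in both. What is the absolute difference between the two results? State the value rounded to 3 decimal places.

0.130

Under bounded:
  NOT T = 1 − 0.13 = 0.87
  NOT T OR Q = min(1, a+b) on (0.87, 0.06) = 0.93
  NOT T = 1 − 0.13 = 0.87
  NOT T OR R = min(1, a+b) on (0.87, 0.24) = 1.00
  (NOT T OR Q) OR (NOT T OR R) = min(1, a+b) on (0.93, 1.00) = 1.00
  → value = 1.0000
Under Zadeh (min–max):
  NOT T = 1 − 0.13 = 0.87
  NOT T OR Q = max(a, b) on (0.87, 0.06) = 0.87
  NOT T = 1 − 0.13 = 0.87
  NOT T OR R = max(a, b) on (0.87, 0.24) = 0.87
  (NOT T OR Q) OR (NOT T OR R) = max(a, b) on (0.87, 0.87) = 0.87
  → value = 0.8700
|1.0000 − 0.8700| = 0.130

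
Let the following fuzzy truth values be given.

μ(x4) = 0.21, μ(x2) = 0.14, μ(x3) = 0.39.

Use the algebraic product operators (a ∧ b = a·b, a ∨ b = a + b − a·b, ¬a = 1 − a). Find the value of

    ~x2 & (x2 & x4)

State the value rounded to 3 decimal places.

~x2 = 1 − 0.1400 = 0.8600
x2 & x4 = a·b on (0.1400, 0.2100) = 0.0294
~x2 & (x2 & x4) = a·b on (0.8600, 0.0294) = 0.0253

0.025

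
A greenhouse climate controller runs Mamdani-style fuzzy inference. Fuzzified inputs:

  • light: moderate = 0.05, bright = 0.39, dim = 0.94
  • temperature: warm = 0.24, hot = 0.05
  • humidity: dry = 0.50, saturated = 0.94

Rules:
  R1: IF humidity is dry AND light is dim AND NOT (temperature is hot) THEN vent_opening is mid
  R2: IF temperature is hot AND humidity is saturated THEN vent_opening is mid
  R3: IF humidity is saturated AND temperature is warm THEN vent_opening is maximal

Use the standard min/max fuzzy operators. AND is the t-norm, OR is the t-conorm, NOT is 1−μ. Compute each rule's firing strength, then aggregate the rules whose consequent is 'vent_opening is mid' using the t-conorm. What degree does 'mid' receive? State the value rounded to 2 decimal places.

0.50

R1: dry=0.50, dim=0.94, ¬hot=1−0.05=0.95; AND[min(a, b)] → w = 0.50
R2: hot=0.05, saturated=0.94; AND[min(a, b)] → w = 0.05
R3: saturated=0.94, warm=0.24; AND[min(a, b)] → w = 0.24
Rules with consequent 'mid': {R1, R2} → strengths 0.50, 0.05
Aggregate via t-conorm [max(a, b)]: 0.50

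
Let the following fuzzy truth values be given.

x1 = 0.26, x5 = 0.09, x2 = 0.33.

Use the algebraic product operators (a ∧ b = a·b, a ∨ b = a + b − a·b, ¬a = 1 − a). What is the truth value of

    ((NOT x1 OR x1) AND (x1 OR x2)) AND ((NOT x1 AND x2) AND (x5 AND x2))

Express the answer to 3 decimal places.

NOT x1 = 1 − 0.2600 = 0.7400
NOT x1 OR x1 = a + b − a·b on (0.7400, 0.2600) = 0.8076
x1 OR x2 = a + b − a·b on (0.2600, 0.3300) = 0.5042
(NOT x1 OR x1) AND (x1 OR x2) = a·b on (0.8076, 0.5042) = 0.4072
NOT x1 = 1 − 0.2600 = 0.7400
NOT x1 AND x2 = a·b on (0.7400, 0.3300) = 0.2442
x5 AND x2 = a·b on (0.0900, 0.3300) = 0.0297
(NOT x1 AND x2) AND (x5 AND x2) = a·b on (0.2442, 0.0297) = 0.0073
((NOT x1 OR x1) AND (x1 OR x2)) AND ((NOT x1 AND x2) AND (x5 AND x2)) = a·b on (0.4072, 0.0073) = 0.0030

0.003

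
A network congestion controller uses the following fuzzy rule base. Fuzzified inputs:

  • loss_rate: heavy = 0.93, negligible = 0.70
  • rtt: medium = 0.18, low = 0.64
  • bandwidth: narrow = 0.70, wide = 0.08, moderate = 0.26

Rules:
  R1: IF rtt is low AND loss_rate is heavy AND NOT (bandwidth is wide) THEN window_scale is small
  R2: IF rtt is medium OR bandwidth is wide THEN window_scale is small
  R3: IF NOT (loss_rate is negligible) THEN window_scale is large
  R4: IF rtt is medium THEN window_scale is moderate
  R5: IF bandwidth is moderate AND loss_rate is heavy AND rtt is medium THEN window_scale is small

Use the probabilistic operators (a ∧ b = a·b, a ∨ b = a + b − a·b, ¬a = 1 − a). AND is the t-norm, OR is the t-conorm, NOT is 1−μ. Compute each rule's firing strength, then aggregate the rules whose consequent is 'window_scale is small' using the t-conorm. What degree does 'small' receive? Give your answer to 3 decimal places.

0.674

R1: low=0.64, heavy=0.93, ¬wide=1−0.08=0.92; AND[a·b] → w = 0.5476
R2: medium=0.18, wide=0.08; OR[a + b − a·b] → w = 0.2456
R3: ¬negligible=1−0.70=0.30 → w = 0.3000
R4: medium=0.18 → w = 0.1800
R5: moderate=0.26, heavy=0.93, medium=0.18; AND[a·b] → w = 0.0435
Rules with consequent 'small': {R1, R2, R5} → strengths 0.5476, 0.2456, 0.0435
Aggregate via t-conorm [a + b − a·b]: 0.6736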